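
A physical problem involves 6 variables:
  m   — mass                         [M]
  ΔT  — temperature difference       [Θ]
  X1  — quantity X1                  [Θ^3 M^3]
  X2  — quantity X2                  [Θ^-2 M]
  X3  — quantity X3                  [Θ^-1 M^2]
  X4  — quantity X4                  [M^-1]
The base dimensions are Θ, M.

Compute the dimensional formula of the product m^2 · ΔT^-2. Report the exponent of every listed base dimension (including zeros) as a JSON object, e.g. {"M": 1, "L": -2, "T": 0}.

Exponent matrix [Θ,M] × [m,ΔT,X1,X2,X3,X4]:
  Θ: [ 0  1  3 -2 -1  0]
  M: [ 1  0  3  1  2 -1]
  [Θ]: (2)·0+(-2)·1 = -2
  [M]: (2)·1+(-2)·0 = 2
⇒ Θ^-2 M^2

{"Θ": -2, "M": 2}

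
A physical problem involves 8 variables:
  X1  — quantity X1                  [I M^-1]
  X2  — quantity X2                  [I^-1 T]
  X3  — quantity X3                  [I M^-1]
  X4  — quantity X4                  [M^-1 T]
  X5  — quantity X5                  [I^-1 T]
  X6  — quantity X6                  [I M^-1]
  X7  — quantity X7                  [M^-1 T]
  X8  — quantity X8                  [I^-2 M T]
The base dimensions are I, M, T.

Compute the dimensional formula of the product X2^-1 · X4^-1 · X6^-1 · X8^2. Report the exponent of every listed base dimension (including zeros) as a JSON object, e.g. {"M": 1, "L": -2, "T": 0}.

Write exponents as rows I,M,T / cols X1,X2,X3,X4,X5,X6,X7,X8:
  I: [ 1 -1  1  0 -1  1  0 -2]
  M: [-1  0 -1 -1  0 -1 -1  1]
  T: [ 0  1  0  1  1  0  1  1]
  [I]: (-1)·-1+(-1)·0+(-1)·1+(2)·-2 = -4
  [M]: (-1)·0+(-1)·-1+(-1)·-1+(2)·1 = 4
  [T]: (-1)·1+(-1)·1+(-1)·0+(2)·1 = 0
⇒ I^-4 M^4

{"I": -4, "M": 4, "T": 0}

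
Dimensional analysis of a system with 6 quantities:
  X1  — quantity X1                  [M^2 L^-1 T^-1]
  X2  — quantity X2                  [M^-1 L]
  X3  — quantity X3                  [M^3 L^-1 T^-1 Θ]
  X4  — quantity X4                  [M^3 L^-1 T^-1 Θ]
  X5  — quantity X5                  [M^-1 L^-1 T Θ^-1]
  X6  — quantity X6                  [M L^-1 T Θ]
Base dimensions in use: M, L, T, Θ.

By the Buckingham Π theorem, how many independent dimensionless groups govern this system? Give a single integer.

Write exponents as rows M,L,T,Θ / cols X1,X2,X3,X4,X5,X6:
  M: [ 2 -1  3  3 -1  1]
  L: [-1  1 -1 -1 -1 -1]
  T: [-1  0 -1 -1  1  1]
  Θ: [ 0  0  1  1 -1  1]
Echelon form has 3 nonzero rows (pivots: X1,X2,X3)
6 vars − rank 3 = 3 Π groups

3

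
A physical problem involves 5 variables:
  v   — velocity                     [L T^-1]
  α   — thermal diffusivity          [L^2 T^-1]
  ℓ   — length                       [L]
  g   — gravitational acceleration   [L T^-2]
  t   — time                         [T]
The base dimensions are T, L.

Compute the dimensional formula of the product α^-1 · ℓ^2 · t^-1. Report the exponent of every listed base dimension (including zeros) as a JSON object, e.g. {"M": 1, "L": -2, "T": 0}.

Write exponents as rows T,L / cols v,α,ℓ,g,t:
  T: [-1 -1  0 -2  1]
  L: [ 1  2  1  1  0]
  [T]: (-1)·-1+(2)·0+(-1)·1 = 0
  [L]: (-1)·2+(2)·1+(-1)·0 = 0
⇒ 1 (dimensionless)

{"T": 0, "L": 0}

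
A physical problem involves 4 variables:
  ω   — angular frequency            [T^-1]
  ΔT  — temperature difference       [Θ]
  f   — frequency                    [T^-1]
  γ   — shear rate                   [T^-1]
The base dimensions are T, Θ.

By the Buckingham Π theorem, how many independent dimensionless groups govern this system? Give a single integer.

2

Dimensional matrix (T×Θ by ω×ΔT×f×γ):
  T: [-1  0 -1 -1]
  Θ: [ 0  1  0  0]
RREF → pivots at {ω,ΔT} ⇒ r = 2
n=4, r=2 ⇒ 2 dimensionless groups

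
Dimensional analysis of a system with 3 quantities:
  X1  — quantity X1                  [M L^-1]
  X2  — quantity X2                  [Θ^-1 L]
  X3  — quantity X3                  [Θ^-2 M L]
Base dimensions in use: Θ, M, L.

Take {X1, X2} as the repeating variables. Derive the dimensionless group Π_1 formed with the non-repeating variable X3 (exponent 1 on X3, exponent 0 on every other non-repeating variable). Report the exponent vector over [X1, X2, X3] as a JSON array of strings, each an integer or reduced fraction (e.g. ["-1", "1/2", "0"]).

["-1", "-2", "1"]

Dimensional matrix (Θ×M×L by X1×X2×X3):
  Θ: [ 0 -1 -2]
  M: [ 1  0  1]
  L: [-1  1  1]
RREF → pivots at {X1,X2} ⇒ r = 2
Repeat: X1,X2; free: X3
RREF:
  r0: [   1    0    1]
  r1: [   0    1    2]
  r2: [   0    0    0]
Fix exponent of X3 at 1; solve each RREF row for its pivot's exponent:
  r0: exp(X1) + (1)·1 = 0 ⇒ exp(X1) = -1
  r1: exp(X2) + (2)·1 = 0 ⇒ exp(X2) = -2
Π_1 = X1^-1 · X2^-2 · X3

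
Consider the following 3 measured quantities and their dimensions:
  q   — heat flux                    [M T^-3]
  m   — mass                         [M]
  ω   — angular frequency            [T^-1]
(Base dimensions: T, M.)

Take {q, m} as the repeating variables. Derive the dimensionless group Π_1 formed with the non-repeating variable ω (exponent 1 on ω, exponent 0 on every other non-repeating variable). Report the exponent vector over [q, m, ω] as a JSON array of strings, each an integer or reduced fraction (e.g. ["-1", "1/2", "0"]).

["-1/3", "1/3", "1"]

Write exponents as rows T,M / cols q,m,ω:
  T: [-3  0 -1]
  M: [ 1  1  0]
Row reduction gives pivot columns q,m; rank = 2
Pivot set = {q,m}, free = {ω}
RREF:
  r0: [   1    0  1/3]
  r1: [   0    1 -1/3]
Fix exponent of ω at 1; solve each RREF row for its pivot's exponent:
  r0: exp(q) + (1/3)·1 = 0 ⇒ exp(q) = -1/3
  r1: exp(m) + (-1/3)·1 = 0 ⇒ exp(m) = 1/3
Π_1 = q^(-1/3) · m^(1/3) · ω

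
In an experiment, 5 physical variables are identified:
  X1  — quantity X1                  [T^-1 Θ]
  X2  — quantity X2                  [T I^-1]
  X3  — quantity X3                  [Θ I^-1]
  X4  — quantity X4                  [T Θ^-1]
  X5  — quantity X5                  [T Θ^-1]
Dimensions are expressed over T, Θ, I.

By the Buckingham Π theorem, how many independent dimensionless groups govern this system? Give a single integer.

3

Dimensional matrix (T×Θ×I by X1×X2×X3×X4×X5):
  T: [-1  1  0  1  1]
  Θ: [ 1  0  1 -1 -1]
  I: [ 0 -1 -1  0  0]
Echelon form has 2 nonzero rows (pivots: X1,X2)
Π count = n − r = 5 − 2 = 3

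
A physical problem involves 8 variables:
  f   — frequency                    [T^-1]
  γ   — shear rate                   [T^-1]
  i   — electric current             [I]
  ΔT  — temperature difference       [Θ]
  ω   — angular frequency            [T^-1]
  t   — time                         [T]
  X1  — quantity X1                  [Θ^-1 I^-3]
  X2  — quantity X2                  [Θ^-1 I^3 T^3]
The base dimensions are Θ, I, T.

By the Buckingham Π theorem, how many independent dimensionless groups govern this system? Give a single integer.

Dimensional matrix (Θ×I×T by f×γ×i×ΔT×ω×t×X1×X2):
  Θ: [ 0  0  0  1  0  0 -1 -1]
  I: [ 0  0  1  0  0  0 -3  3]
  T: [-1 -1  0  0 -1  1  0  3]
RREF → pivots at {f,i,ΔT} ⇒ r = 3
n=8, r=3 ⇒ 5 dimensionless groups

5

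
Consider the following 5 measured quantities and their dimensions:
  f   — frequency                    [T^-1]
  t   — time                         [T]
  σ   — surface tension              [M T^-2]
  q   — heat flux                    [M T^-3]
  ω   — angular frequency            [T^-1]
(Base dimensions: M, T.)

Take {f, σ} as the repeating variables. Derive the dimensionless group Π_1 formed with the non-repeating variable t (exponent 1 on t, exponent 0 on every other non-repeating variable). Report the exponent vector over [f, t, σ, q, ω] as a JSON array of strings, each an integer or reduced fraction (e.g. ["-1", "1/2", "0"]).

["1", "1", "0", "0", "0"]

Dimensional matrix (M×T by f×t×σ×q×ω):
  M: [ 0  0  1  1  0]
  T: [-1  1 -2 -3 -1]
RREF → pivots at {f,σ} ⇒ r = 2
Pivot set = {f,σ}, free = {t,q,ω}
RREF:
  r0: [   1   -1    0    1    1]
  r1: [   0    0    1    1    0]
Fix exponent of t at 1, q at 0, ω at 0; solve each RREF row for its pivot's exponent:
  r0: exp(f) + (-1)·1 = 0 ⇒ exp(f) = 1
  r1: exp(σ) + (0)·1 = 0 ⇒ exp(σ) = 0
Π_1 = f · t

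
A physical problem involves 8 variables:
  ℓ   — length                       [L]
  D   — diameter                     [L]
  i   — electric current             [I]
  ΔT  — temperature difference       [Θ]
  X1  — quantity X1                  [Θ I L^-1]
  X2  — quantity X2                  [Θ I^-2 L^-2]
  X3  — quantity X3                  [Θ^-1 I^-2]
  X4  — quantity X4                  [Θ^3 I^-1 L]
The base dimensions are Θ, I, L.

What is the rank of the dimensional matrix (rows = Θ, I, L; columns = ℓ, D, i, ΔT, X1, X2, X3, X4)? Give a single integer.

3

Exponent matrix [Θ,I,L] × [ℓ,D,i,ΔT,X1,X2,X3,X4]:
  Θ: [ 0  0  0  1  1  1 -1  3]
  I: [ 0  0  1  0  1 -2 -2 -1]
  L: [ 1  1  0  0 -1 -2  0  1]
Row reduction gives pivot columns ℓ,i,ΔT; rank = 3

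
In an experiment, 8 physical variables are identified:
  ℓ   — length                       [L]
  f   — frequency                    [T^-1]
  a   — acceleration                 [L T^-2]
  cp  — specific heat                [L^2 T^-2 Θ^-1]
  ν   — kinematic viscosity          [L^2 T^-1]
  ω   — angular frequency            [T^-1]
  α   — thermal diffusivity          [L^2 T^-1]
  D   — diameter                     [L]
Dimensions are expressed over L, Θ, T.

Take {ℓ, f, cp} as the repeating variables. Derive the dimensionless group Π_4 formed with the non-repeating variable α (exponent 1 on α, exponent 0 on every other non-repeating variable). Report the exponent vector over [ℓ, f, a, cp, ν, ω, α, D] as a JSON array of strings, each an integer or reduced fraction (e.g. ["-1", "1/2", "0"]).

["-2", "-1", "0", "0", "0", "0", "1", "0"]

Dimensional matrix (L×Θ×T by ℓ×f×a×cp×ν×ω×α×D):
  L: [ 1  0  1  2  2  0  2  1]
  Θ: [ 0  0  0 -1  0  0  0  0]
  T: [ 0 -1 -2 -2 -1 -1 -1  0]
Row reduction gives pivot columns ℓ,f,cp; rank = 3
Repeat: ℓ,f,cp; free: a,ν,ω,α,D
RREF:
  r0: [   1    0    1    0    2    0    2    1]
  r1: [   0    1    2    0    1    1    1    0]
  r2: [   0    0    0    1    0    0    0    0]
Fix exponent of α at 1, a at 0, ν at 0, ω at 0, D at 0; solve each RREF row for its pivot's exponent:
  r0: exp(ℓ) + (2)·1 = 0 ⇒ exp(ℓ) = -2
  r1: exp(f) + (1)·1 = 0 ⇒ exp(f) = -1
  r2: exp(cp) + (0)·1 = 0 ⇒ exp(cp) = 0
Π_4 = ℓ^-2 · f^-1 · α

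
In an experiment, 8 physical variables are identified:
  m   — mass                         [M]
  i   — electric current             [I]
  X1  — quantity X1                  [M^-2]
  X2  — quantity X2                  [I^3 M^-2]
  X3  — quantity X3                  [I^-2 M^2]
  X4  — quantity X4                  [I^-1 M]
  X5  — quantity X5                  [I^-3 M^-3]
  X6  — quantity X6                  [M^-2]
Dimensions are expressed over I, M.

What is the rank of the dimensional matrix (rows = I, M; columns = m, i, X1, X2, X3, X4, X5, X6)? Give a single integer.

Write exponents as rows I,M / cols m,i,X1,X2,X3,X4,X5,X6:
  I: [ 0  1  0  3 -2 -1 -3  0]
  M: [ 1  0 -2 -2  2  1 -3 -2]
Echelon form has 2 nonzero rows (pivots: m,i)

2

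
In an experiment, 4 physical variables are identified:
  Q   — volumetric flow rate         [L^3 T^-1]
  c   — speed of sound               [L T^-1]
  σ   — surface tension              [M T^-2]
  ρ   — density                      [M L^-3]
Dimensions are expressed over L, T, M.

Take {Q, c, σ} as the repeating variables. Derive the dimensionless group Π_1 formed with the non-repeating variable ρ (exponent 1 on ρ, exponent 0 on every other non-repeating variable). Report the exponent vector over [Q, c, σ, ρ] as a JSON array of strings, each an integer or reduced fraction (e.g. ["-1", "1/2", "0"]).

["1/2", "3/2", "-1", "1"]

Dimensional matrix (L×T×M by Q×c×σ×ρ):
  L: [ 3  1  0 -3]
  T: [-1 -1 -2  0]
  M: [ 0  0  1  1]
RREF → pivots at {Q,c,σ} ⇒ r = 3
Pivot set = {Q,c,σ}, free = {ρ}
RREF:
  r0: [   1    0    0 -1/2]
  r1: [   0    1    0 -3/2]
  r2: [   0    0    1    1]
Fix exponent of ρ at 1; solve each RREF row for its pivot's exponent:
  r0: exp(Q) + (-1/2)·1 = 0 ⇒ exp(Q) = 1/2
  r1: exp(c) + (-3/2)·1 = 0 ⇒ exp(c) = 3/2
  r2: exp(σ) + (1)·1 = 0 ⇒ exp(σ) = -1
Π_1 = Q^(1/2) · c^(3/2) · σ^-1 · ρ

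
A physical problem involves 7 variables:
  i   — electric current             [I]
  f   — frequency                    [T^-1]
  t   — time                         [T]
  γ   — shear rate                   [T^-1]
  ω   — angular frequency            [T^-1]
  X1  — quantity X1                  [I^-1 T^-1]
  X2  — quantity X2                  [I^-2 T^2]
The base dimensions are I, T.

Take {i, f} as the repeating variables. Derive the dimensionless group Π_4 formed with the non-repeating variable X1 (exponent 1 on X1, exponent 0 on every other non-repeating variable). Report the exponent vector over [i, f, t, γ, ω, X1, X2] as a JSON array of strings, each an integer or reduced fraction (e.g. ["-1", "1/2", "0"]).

["1", "-1", "0", "0", "0", "1", "0"]

Write exponents as rows I,T / cols i,f,t,γ,ω,X1,X2:
  I: [ 1  0  0  0  0 -1 -2]
  T: [ 0 -1  1 -1 -1 -1  2]
Echelon form has 2 nonzero rows (pivots: i,f)
Repeat: i,f; free: t,γ,ω,X1,X2
RREF:
  r0: [   1    0    0    0    0   -1   -2]
  r1: [   0    1   -1    1    1    1   -2]
Fix exponent of X1 at 1, t at 0, γ at 0, ω at 0, X2 at 0; solve each RREF row for its pivot's exponent:
  r0: exp(i) + (-1)·1 = 0 ⇒ exp(i) = 1
  r1: exp(f) + (1)·1 = 0 ⇒ exp(f) = -1
Π_4 = i · f^-1 · X1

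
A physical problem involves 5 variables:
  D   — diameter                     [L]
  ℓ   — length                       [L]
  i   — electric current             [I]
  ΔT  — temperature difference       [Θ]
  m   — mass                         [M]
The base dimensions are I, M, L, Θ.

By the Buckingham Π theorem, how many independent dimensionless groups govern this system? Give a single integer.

Exponent matrix [I,M,L,Θ] × [D,ℓ,i,ΔT,m]:
  I: [ 0  0  1  0  0]
  M: [ 0  0  0  0  1]
  L: [ 1  1  0  0  0]
  Θ: [ 0  0  0  1  0]
RREF → pivots at {D,i,ΔT,m} ⇒ r = 4
5 vars − rank 4 = 1 Π group

1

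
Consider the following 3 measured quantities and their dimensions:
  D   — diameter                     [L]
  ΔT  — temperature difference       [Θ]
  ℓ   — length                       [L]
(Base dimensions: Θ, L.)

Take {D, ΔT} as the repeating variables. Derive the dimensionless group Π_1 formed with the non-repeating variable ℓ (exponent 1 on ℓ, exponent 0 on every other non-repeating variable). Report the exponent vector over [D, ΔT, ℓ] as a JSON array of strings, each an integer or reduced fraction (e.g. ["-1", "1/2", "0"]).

["-1", "0", "1"]

Exponent matrix [Θ,L] × [D,ΔT,ℓ]:
  Θ: [ 0  1  0]
  L: [ 1  0  1]
Echelon form has 2 nonzero rows (pivots: D,ΔT)
Pivot set = {D,ΔT}, free = {ℓ}
RREF:
  r0: [   1    0    1]
  r1: [   0    1    0]
Fix exponent of ℓ at 1; solve each RREF row for its pivot's exponent:
  r0: exp(D) + (1)·1 = 0 ⇒ exp(D) = -1
  r1: exp(ΔT) + (0)·1 = 0 ⇒ exp(ΔT) = 0
Π_1 = D^-1 · ℓ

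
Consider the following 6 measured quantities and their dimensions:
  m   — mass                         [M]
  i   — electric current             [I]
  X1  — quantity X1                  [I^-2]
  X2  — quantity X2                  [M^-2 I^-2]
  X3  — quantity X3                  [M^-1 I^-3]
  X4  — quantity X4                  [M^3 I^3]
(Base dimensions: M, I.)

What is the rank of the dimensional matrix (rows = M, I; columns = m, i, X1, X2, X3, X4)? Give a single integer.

Write exponents as rows M,I / cols m,i,X1,X2,X3,X4:
  M: [ 1  0  0 -2 -1  3]
  I: [ 0  1 -2 -2 -3  3]
Echelon form has 2 nonzero rows (pivots: m,i)

2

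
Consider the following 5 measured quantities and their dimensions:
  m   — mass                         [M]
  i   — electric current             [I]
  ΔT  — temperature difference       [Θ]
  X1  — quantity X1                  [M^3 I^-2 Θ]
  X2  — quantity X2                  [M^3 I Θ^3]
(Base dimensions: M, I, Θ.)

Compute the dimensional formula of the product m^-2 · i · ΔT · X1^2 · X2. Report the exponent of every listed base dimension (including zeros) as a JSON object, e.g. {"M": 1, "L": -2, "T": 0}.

Dimensional matrix (M×I×Θ by m×i×ΔT×X1×X2):
  M: [ 1  0  0  3  3]
  I: [ 0  1  0 -2  1]
  Θ: [ 0  0  1  1  3]
  [M]: (-2)·1+(1)·0+(1)·0+(2)·3+(1)·3 = 7
  [I]: (-2)·0+(1)·1+(1)·0+(2)·-2+(1)·1 = -2
  [Θ]: (-2)·0+(1)·0+(1)·1+(2)·1+(1)·3 = 6
⇒ M^7 I^-2 Θ^6

{"M": 7, "I": -2, "Θ": 6}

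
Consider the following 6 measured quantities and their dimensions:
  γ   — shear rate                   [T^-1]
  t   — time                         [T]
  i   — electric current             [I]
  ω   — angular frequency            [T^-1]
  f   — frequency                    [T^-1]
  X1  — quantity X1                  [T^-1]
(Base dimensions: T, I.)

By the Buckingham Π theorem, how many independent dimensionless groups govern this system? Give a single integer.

4

Write exponents as rows T,I / cols γ,t,i,ω,f,X1:
  T: [-1  1  0 -1 -1 -1]
  I: [ 0  0  1  0  0  0]
Row reduction gives pivot columns γ,i; rank = 2
Π count = n − r = 6 − 2 = 4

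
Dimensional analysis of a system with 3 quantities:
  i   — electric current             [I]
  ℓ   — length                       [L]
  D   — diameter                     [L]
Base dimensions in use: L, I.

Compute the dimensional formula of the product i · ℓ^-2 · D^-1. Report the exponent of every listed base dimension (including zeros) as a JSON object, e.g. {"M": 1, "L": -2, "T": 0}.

Dimensional matrix (L×I by i×ℓ×D):
  L: [ 0  1  1]
  I: [ 1  0  0]
  [L]: (1)·0+(-2)·1+(-1)·1 = -3
  [I]: (1)·1+(-2)·0+(-1)·0 = 1
⇒ L^-3 I

{"L": -3, "I": 1}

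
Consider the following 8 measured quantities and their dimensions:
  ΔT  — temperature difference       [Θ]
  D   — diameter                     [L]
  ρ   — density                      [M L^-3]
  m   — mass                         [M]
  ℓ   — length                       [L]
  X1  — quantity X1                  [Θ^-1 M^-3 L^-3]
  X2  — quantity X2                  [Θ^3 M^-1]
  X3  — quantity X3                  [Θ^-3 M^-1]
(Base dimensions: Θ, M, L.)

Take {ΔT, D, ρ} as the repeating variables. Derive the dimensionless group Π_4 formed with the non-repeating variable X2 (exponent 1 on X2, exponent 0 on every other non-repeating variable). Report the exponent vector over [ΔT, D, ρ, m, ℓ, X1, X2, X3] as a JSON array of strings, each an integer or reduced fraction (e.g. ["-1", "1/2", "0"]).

["-3", "3", "1", "0", "0", "0", "1", "0"]

Dimensional matrix (Θ×M×L by ΔT×D×ρ×m×ℓ×X1×X2×X3):
  Θ: [ 1  0  0  0  0 -1  3 -3]
  M: [ 0  0  1  1  0 -3 -1 -1]
  L: [ 0  1 -3  0  1 -3  0  0]
RREF → pivots at {ΔT,D,ρ} ⇒ r = 3
Pivot set = {ΔT,D,ρ}, free = {m,ℓ,X1,X2,X3}
RREF:
  r0: [   1    0    0    0    0   -1    3   -3]
  r1: [   0    1    0    3    1  -12   -3   -3]
  r2: [   0    0    1    1    0   -3   -1   -1]
Fix exponent of X2 at 1, m at 0, ℓ at 0, X1 at 0, X3 at 0; solve each RREF row for its pivot's exponent:
  r0: exp(ΔT) + (3)·1 = 0 ⇒ exp(ΔT) = -3
  r1: exp(D) + (-3)·1 = 0 ⇒ exp(D) = 3
  r2: exp(ρ) + (-1)·1 = 0 ⇒ exp(ρ) = 1
Π_4 = ΔT^-3 · D^3 · ρ · X2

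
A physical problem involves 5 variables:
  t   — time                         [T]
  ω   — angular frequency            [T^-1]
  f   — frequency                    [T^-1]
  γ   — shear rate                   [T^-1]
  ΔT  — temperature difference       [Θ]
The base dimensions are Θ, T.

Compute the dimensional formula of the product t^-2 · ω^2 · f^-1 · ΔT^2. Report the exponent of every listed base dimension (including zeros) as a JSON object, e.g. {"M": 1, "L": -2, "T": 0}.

Exponent matrix [Θ,T] × [t,ω,f,γ,ΔT]:
  Θ: [ 0  0  0  0  1]
  T: [ 1 -1 -1 -1  0]
  [Θ]: (-2)·0+(2)·0+(-1)·0+(2)·1 = 2
  [T]: (-2)·1+(2)·-1+(-1)·-1+(2)·0 = -3
⇒ Θ^2 T^-3

{"Θ": 2, "T": -3}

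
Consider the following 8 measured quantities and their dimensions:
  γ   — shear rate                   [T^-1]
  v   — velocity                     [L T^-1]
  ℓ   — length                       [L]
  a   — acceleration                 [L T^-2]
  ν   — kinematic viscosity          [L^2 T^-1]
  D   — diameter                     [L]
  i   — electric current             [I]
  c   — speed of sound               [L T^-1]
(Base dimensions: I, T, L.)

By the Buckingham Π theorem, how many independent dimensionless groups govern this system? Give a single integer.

Exponent matrix [I,T,L] × [γ,v,ℓ,a,ν,D,i,c]:
  I: [ 0  0  0  0  0  0  1  0]
  T: [-1 -1  0 -2 -1  0  0 -1]
  L: [ 0  1  1  1  2  1  0  1]
Row reduction gives pivot columns γ,v,i; rank = 3
Π count = n − r = 8 − 3 = 5

5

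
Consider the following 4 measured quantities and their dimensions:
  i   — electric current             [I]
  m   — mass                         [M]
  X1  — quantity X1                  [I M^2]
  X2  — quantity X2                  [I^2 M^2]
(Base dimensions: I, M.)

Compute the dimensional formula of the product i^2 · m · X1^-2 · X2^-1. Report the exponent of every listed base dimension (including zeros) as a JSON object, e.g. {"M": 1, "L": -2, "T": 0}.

Dimensional matrix (I×M by i×m×X1×X2):
  I: [ 1  0  1  2]
  M: [ 0  1  2  2]
  [I]: (2)·1+(1)·0+(-2)·1+(-1)·2 = -2
  [M]: (2)·0+(1)·1+(-2)·2+(-1)·2 = -5
⇒ I^-2 M^-5

{"I": -2, "M": -5}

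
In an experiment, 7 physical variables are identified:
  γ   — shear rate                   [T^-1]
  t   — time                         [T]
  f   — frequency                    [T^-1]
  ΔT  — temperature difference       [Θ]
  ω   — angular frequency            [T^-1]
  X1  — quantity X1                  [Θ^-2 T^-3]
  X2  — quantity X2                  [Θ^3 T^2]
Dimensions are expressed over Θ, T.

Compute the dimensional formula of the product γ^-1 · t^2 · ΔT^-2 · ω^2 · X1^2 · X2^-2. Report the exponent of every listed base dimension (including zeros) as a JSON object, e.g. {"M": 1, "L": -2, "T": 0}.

Dimensional matrix (Θ×T by γ×t×f×ΔT×ω×X1×X2):
  Θ: [ 0  0  0  1  0 -2  3]
  T: [-1  1 -1  0 -1 -3  2]
  [Θ]: (-1)·0+(2)·0+(-2)·1+(2)·0+(2)·-2+(-2)·3 = -12
  [T]: (-1)·-1+(2)·1+(-2)·0+(2)·-1+(2)·-3+(-2)·2 = -9
⇒ Θ^-12 T^-9

{"Θ": -12, "T": -9}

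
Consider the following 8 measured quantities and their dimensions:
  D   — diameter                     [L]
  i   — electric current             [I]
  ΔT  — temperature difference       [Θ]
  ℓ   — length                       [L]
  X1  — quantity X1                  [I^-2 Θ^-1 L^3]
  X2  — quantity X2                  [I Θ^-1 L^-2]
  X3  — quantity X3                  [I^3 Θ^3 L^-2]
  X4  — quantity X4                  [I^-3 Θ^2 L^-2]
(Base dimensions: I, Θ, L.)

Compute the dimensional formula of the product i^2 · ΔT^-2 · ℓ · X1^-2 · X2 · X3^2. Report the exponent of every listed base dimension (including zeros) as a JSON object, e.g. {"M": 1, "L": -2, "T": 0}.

{"I": 13, "Θ": 5, "L": -11}

Exponent matrix [I,Θ,L] × [D,i,ΔT,ℓ,X1,X2,X3,X4]:
  I: [ 0  1  0  0 -2  1  3 -3]
  Θ: [ 0  0  1  0 -1 -1  3  2]
  L: [ 1  0  0  1  3 -2 -2 -2]
  [I]: (2)·1+(-2)·0+(1)·0+(-2)·-2+(1)·1+(2)·3 = 13
  [Θ]: (2)·0+(-2)·1+(1)·0+(-2)·-1+(1)·-1+(2)·3 = 5
  [L]: (2)·0+(-2)·0+(1)·1+(-2)·3+(1)·-2+(2)·-2 = -11
⇒ I^13 Θ^5 L^-11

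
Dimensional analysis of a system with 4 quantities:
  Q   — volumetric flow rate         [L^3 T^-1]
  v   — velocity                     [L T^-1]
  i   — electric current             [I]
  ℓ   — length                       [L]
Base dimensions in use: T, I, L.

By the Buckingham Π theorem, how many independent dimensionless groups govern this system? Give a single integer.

1

Exponent matrix [T,I,L] × [Q,v,i,ℓ]:
  T: [-1 -1  0  0]
  I: [ 0  0  1  0]
  L: [ 3  1  0  1]
RREF → pivots at {Q,v,i} ⇒ r = 3
4 vars − rank 3 = 1 Π group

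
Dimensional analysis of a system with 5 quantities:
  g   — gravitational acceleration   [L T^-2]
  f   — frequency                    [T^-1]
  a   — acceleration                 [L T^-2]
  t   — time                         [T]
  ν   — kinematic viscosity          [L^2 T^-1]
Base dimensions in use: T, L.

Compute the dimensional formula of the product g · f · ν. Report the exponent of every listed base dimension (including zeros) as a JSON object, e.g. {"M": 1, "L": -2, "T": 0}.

{"T": -4, "L": 3}

Dimensional matrix (T×L by g×f×a×t×ν):
  T: [-2 -1 -2  1 -1]
  L: [ 1  0  1  0  2]
  [T]: (1)·-2+(1)·-1+(1)·-1 = -4
  [L]: (1)·1+(1)·0+(1)·2 = 3
⇒ T^-4 L^3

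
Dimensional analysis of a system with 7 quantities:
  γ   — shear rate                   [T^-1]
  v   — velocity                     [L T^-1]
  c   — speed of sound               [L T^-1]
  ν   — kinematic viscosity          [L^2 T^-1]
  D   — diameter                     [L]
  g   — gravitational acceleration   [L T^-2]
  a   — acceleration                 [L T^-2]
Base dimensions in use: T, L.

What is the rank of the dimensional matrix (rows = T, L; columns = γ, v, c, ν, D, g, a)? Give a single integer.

Write exponents as rows T,L / cols γ,v,c,ν,D,g,a:
  T: [-1 -1 -1 -1  0 -2 -2]
  L: [ 0  1  1  2  1  1  1]
RREF → pivots at {γ,v} ⇒ r = 2

2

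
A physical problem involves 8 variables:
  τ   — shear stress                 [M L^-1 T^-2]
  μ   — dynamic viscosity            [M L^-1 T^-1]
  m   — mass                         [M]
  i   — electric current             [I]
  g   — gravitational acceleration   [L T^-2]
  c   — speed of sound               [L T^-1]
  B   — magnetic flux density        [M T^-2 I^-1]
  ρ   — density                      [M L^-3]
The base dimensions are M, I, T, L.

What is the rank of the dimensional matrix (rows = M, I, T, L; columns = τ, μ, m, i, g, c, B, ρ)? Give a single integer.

4

Exponent matrix [M,I,T,L] × [τ,μ,m,i,g,c,B,ρ]:
  M: [ 1  1  1  0  0  0  1  1]
  I: [ 0  0  0  1  0  0 -1  0]
  T: [-2 -1  0  0 -2 -1 -2  0]
  L: [-1 -1  0  0  1  1  0 -3]
Row reduction gives pivot columns τ,μ,m,i; rank = 4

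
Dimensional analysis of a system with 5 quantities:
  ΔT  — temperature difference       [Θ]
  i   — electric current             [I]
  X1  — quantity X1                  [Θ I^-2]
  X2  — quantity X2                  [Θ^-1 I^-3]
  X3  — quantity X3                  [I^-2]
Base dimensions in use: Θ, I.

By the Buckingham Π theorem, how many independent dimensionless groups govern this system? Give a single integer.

3

Dimensional matrix (Θ×I by ΔT×i×X1×X2×X3):
  Θ: [ 1  0  1 -1  0]
  I: [ 0  1 -2 -3 -2]
Echelon form has 2 nonzero rows (pivots: ΔT,i)
n=5, r=2 ⇒ 3 dimensionless groups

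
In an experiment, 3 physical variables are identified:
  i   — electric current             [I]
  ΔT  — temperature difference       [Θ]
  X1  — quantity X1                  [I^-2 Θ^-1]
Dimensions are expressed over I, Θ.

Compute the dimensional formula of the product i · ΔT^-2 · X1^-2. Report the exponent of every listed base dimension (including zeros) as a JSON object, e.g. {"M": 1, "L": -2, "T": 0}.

{"I": 5, "Θ": 0}

Dimensional matrix (I×Θ by i×ΔT×X1):
  I: [ 1  0 -2]
  Θ: [ 0  1 -1]
  [I]: (1)·1+(-2)·0+(-2)·-2 = 5
  [Θ]: (1)·0+(-2)·1+(-2)·-1 = 0
⇒ I^5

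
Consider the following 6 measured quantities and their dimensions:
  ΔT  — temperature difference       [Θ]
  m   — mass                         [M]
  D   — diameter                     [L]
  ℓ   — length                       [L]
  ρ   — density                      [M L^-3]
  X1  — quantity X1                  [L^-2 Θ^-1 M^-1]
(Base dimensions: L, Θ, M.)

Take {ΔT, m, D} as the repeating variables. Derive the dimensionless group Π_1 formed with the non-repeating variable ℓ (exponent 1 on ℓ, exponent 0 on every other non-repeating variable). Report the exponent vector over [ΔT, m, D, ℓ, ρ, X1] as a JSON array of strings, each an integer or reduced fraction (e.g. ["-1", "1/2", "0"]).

["0", "0", "-1", "1", "0", "0"]

Write exponents as rows L,Θ,M / cols ΔT,m,D,ℓ,ρ,X1:
  L: [ 0  0  1  1 -3 -2]
  Θ: [ 1  0  0  0  0 -1]
  M: [ 0  1  0  0  1 -1]
Echelon form has 3 nonzero rows (pivots: ΔT,m,D)
Repeat: ΔT,m,D; free: ℓ,ρ,X1
RREF:
  r0: [   1    0    0    0    0   -1]
  r1: [   0    1    0    0    1   -1]
  r2: [   0    0    1    1   -3   -2]
Fix exponent of ℓ at 1, ρ at 0, X1 at 0; solve each RREF row for its pivot's exponent:
  r0: exp(ΔT) + (0)·1 = 0 ⇒ exp(ΔT) = 0
  r1: exp(m) + (0)·1 = 0 ⇒ exp(m) = 0
  r2: exp(D) + (1)·1 = 0 ⇒ exp(D) = -1
Π_1 = D^-1 · ℓ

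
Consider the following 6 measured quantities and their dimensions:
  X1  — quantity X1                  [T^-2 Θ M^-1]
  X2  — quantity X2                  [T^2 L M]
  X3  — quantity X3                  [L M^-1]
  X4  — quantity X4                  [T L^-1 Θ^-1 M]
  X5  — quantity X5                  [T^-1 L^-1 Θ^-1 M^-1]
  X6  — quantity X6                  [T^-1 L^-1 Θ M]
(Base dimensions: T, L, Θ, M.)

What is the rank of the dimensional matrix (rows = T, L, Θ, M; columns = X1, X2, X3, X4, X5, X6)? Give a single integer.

3

Write exponents as rows T,L,Θ,M / cols X1,X2,X3,X4,X5,X6:
  T: [-2  2  0  1 -1 -1]
  L: [ 0  1  1 -1 -1 -1]
  Θ: [ 1  0  0 -1 -1  1]
  M: [-1  1 -1  1 -1  1]
Echelon form has 3 nonzero rows (pivots: X1,X2,X3)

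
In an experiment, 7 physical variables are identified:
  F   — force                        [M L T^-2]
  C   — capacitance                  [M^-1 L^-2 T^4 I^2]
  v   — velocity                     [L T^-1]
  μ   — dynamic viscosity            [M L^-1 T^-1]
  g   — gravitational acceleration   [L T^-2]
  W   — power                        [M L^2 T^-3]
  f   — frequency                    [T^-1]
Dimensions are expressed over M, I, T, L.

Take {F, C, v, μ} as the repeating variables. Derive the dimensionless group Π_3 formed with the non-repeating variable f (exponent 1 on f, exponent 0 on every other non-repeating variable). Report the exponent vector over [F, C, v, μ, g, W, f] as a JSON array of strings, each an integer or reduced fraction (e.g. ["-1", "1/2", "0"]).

["1", "0", "-2", "-1", "0", "0", "1"]

Exponent matrix [M,I,T,L] × [F,C,v,μ,g,W,f]:
  M: [ 1 -1  0  1  0  1  0]
  I: [ 0  2  0  0  0  0  0]
  T: [-2  4 -1 -1 -2 -3 -1]
  L: [ 1 -2  1 -1  1  2  0]
RREF → pivots at {F,C,v,μ} ⇒ r = 4
Pivot set = {F,C,v,μ}, free = {g,W,f}
RREF:
  r0: [   1    0    0    0   -1    1   -1]
  r1: [   0    1    0    0    0    0    0]
  r2: [   0    0    1    0    3    1    2]
  r3: [   0    0    0    1    1    0    1]
Fix exponent of f at 1, g at 0, W at 0; solve each RREF row for its pivot's exponent:
  r0: exp(F) + (-1)·1 = 0 ⇒ exp(F) = 1
  r1: exp(C) + (0)·1 = 0 ⇒ exp(C) = 0
  r2: exp(v) + (2)·1 = 0 ⇒ exp(v) = -2
  r3: exp(μ) + (1)·1 = 0 ⇒ exp(μ) = -1
Π_3 = F · v^-2 · μ^-1 · f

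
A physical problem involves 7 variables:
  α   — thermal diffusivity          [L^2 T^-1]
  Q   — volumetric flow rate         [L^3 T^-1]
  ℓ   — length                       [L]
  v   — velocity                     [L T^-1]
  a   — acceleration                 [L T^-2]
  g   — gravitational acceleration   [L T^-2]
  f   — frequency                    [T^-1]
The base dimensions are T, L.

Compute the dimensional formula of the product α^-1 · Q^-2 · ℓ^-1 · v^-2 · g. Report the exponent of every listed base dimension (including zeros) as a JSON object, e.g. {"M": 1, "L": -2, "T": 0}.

{"T": 3, "L": -10}

Exponent matrix [T,L] × [α,Q,ℓ,v,a,g,f]:
  T: [-1 -1  0 -1 -2 -2 -1]
  L: [ 2  3  1  1  1  1  0]
  [T]: (-1)·-1+(-2)·-1+(-1)·0+(-2)·-1+(1)·-2 = 3
  [L]: (-1)·2+(-2)·3+(-1)·1+(-2)·1+(1)·1 = -10
⇒ T^3 L^-10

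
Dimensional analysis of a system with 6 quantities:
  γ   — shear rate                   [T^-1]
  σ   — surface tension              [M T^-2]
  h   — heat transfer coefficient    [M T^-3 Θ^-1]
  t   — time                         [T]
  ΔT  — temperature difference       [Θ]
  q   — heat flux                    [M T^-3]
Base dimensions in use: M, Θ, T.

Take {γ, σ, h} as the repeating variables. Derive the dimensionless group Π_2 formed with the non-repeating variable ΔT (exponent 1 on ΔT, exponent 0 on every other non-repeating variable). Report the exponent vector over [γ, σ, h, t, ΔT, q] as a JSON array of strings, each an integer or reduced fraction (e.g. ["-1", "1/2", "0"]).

["-1", "-1", "1", "0", "1", "0"]

Dimensional matrix (M×Θ×T by γ×σ×h×t×ΔT×q):
  M: [ 0  1  1  0  0  1]
  Θ: [ 0  0 -1  0  1  0]
  T: [-1 -2 -3  1  0 -3]
Echelon form has 3 nonzero rows (pivots: γ,σ,h)
Repeat: γ,σ,h; free: t,ΔT,q
RREF:
  r0: [   1    0    0   -1    1    1]
  r1: [   0    1    0    0    1    1]
  r2: [   0    0    1    0   -1    0]
Fix exponent of ΔT at 1, t at 0, q at 0; solve each RREF row for its pivot's exponent:
  r0: exp(γ) + (1)·1 = 0 ⇒ exp(γ) = -1
  r1: exp(σ) + (1)·1 = 0 ⇒ exp(σ) = -1
  r2: exp(h) + (-1)·1 = 0 ⇒ exp(h) = 1
Π_2 = γ^-1 · σ^-1 · h · ΔT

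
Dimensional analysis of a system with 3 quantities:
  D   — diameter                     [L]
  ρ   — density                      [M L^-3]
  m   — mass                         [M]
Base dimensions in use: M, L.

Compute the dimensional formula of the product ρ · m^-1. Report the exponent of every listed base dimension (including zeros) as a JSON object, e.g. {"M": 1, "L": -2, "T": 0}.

{"M": 0, "L": -3}

Exponent matrix [M,L] × [D,ρ,m]:
  M: [ 0  1  1]
  L: [ 1 -3  0]
  [M]: (1)·1+(-1)·1 = 0
  [L]: (1)·-3+(-1)·0 = -3
⇒ L^-3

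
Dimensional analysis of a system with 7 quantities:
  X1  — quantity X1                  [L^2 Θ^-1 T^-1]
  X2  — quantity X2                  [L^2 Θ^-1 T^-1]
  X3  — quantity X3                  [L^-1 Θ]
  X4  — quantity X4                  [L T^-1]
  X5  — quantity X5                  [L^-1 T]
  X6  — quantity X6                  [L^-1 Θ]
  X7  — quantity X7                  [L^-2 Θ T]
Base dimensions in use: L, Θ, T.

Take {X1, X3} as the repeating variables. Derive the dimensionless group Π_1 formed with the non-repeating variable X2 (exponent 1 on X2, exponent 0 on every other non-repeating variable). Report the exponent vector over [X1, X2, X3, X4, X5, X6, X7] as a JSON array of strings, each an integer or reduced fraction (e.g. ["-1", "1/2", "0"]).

Exponent matrix [L,Θ,T] × [X1,X2,X3,X4,X5,X6,X7]:
  L: [ 2  2 -1  1 -1 -1 -2]
  Θ: [-1 -1  1  0  0  1  1]
  T: [-1 -1  0 -1  1  0  1]
Row reduction gives pivot columns X1,X3; rank = 2
Pivot set = {X1,X3}, free = {X2,X4,X5,X6,X7}
RREF:
  r0: [   1    1    0    1   -1    0   -1]
  r1: [   0    0    1    1   -1    1    0]
  r2: [   0    0    0    0    0    0    0]
Fix exponent of X2 at 1, X4 at 0, X5 at 0, X6 at 0, X7 at 0; solve each RREF row for its pivot's exponent:
  r0: exp(X1) + (1)·1 = 0 ⇒ exp(X1) = -1
  r1: exp(X3) + (0)·1 = 0 ⇒ exp(X3) = 0
Π_1 = X1^-1 · X2

["-1", "1", "0", "0", "0", "0", "0"]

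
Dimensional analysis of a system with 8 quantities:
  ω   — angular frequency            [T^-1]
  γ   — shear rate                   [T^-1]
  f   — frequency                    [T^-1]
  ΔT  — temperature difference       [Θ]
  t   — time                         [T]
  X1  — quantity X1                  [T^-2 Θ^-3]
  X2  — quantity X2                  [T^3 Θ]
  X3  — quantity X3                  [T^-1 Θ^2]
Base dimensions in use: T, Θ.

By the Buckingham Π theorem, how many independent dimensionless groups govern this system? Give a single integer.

6

Write exponents as rows T,Θ / cols ω,γ,f,ΔT,t,X1,X2,X3:
  T: [-1 -1 -1  0  1 -2  3 -1]
  Θ: [ 0  0  0  1  0 -3  1  2]
RREF → pivots at {ω,ΔT} ⇒ r = 2
Π count = n − r = 8 − 2 = 6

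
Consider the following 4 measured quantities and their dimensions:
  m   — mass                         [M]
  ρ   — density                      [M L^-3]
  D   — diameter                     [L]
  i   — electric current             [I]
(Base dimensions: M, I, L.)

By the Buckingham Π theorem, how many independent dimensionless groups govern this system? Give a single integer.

Dimensional matrix (M×I×L by m×ρ×D×i):
  M: [ 1  1  0  0]
  I: [ 0  0  0  1]
  L: [ 0 -3  1  0]
Row reduction gives pivot columns m,ρ,i; rank = 3
Π count = n − r = 4 − 3 = 1

1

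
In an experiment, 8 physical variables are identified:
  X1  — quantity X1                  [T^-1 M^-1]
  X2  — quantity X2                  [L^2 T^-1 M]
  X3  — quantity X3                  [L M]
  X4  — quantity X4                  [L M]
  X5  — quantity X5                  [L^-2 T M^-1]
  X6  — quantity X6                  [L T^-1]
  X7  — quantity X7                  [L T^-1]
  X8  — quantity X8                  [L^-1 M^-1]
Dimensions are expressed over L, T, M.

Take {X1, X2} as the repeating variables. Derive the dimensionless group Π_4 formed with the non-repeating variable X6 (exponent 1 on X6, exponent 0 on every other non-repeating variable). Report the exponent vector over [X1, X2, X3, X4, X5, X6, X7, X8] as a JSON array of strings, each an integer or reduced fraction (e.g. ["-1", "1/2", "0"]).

["-1/2", "-1/2", "0", "0", "0", "1", "0", "0"]

Dimensional matrix (L×T×M by X1×X2×X3×X4×X5×X6×X7×X8):
  L: [ 0  2  1  1 -2  1  1 -1]
  T: [-1 -1  0  0  1 -1 -1  0]
  M: [-1  1  1  1 -1  0  0 -1]
Row reduction gives pivot columns X1,X2; rank = 2
Repeat: X1,X2; free: X3,X4,X5,X6,X7,X8
RREF:
  r0: [   1    0 -1/2 -1/2    0  1/2  1/2  1/2]
  r1: [   0    1  1/2  1/2   -1  1/2  1/2 -1/2]
  r2: [   0    0    0    0    0    0    0    0]
Fix exponent of X6 at 1, X3 at 0, X4 at 0, X5 at 0, X7 at 0, X8 at 0; solve each RREF row for its pivot's exponent:
  r0: exp(X1) + (1/2)·1 = 0 ⇒ exp(X1) = -1/2
  r1: exp(X2) + (1/2)·1 = 0 ⇒ exp(X2) = -1/2
Π_4 = X1^(-1/2) · X2^(-1/2) · X6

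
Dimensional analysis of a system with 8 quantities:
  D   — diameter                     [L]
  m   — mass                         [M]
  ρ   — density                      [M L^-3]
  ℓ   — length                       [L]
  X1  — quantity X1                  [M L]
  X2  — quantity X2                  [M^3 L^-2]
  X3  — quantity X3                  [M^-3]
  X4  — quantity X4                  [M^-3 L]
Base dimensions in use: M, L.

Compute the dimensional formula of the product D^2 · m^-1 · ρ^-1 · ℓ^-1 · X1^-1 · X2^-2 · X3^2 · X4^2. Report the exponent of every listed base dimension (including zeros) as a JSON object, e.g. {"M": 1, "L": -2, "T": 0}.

{"M": -21, "L": 9}

Dimensional matrix (M×L by D×m×ρ×ℓ×X1×X2×X3×X4):
  M: [ 0  1  1  0  1  3 -3 -3]
  L: [ 1  0 -3  1  1 -2  0  1]
  [M]: (2)·0+(-1)·1+(-1)·1+(-1)·0+(-1)·1+(-2)·3+(2)·-3+(2)·-3 = -21
  [L]: (2)·1+(-1)·0+(-1)·-3+(-1)·1+(-1)·1+(-2)·-2+(2)·0+(2)·1 = 9
⇒ M^-21 L^9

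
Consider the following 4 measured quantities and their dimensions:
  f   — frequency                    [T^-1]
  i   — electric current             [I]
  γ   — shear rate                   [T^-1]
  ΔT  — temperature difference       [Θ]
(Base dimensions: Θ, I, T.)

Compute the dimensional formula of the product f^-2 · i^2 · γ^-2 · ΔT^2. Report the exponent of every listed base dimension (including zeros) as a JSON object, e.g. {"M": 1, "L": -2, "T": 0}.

{"Θ": 2, "I": 2, "T": 4}

Exponent matrix [Θ,I,T] × [f,i,γ,ΔT]:
  Θ: [ 0  0  0  1]
  I: [ 0  1  0  0]
  T: [-1  0 -1  0]
  [Θ]: (-2)·0+(2)·0+(-2)·0+(2)·1 = 2
  [I]: (-2)·0+(2)·1+(-2)·0+(2)·0 = 2
  [T]: (-2)·-1+(2)·0+(-2)·-1+(2)·0 = 4
⇒ Θ^2 I^2 T^4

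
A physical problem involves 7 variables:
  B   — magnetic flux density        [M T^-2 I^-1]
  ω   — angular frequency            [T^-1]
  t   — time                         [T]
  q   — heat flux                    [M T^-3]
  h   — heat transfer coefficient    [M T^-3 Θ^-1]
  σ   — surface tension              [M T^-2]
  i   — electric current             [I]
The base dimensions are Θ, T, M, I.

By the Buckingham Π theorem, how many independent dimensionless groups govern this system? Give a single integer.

Write exponents as rows Θ,T,M,I / cols B,ω,t,q,h,σ,i:
  Θ: [ 0  0  0  0 -1  0  0]
  T: [-2 -1  1 -3 -3 -2  0]
  M: [ 1  0  0  1  1  1  0]
  I: [-1  0  0  0  0  0  1]
Row reduction gives pivot columns B,ω,q,h; rank = 4
Π count = n − r = 7 − 4 = 3

3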